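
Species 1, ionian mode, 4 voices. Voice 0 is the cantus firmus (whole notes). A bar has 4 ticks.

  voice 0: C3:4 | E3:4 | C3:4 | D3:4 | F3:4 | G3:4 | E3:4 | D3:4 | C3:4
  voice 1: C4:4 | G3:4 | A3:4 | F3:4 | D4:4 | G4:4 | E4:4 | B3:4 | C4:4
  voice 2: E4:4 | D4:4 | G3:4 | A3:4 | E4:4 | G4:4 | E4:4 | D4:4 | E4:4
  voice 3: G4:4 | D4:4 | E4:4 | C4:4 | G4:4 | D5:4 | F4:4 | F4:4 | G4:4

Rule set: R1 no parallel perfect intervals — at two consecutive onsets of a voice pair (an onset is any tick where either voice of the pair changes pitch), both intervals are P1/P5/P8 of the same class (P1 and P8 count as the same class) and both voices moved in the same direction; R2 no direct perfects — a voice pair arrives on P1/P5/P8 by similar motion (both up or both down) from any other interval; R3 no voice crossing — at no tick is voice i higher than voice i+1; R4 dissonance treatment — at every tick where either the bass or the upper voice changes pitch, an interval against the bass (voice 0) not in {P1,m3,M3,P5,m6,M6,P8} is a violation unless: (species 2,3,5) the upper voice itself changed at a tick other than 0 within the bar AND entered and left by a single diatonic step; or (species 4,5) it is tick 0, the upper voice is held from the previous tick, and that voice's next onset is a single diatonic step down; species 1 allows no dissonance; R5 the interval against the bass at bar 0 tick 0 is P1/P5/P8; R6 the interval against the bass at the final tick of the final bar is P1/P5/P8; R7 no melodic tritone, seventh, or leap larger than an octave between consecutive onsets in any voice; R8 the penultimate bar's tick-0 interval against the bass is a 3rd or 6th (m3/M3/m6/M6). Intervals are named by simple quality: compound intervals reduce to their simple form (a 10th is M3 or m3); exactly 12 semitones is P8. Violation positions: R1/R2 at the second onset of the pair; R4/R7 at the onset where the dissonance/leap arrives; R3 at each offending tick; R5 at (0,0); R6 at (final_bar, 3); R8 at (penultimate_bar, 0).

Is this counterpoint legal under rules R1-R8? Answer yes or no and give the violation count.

No (31 violations)

bar 0: v0=C3 v1=C4 v2=E4 v3=G4 (P5)
bar 1: v0=E3 v1=G3 v2=D4 v3=D4 (m7)
bar 2: v0=C3 v1=A3 v2=G3 v3=E4 (M3)
bar 3: v0=D3 v1=F3 v2=A3 v3=C4 (m7)
bar 4: v0=F3 v1=D4 v2=E4 v3=G4 (M2)
bar 5: v0=G3 v1=G4 v2=G4 v3=D5 (P5)
bar 6: v0=E3 v1=E4 v2=E4 v3=F4 (m2)
bar 7: v0=D3 v1=B3 v2=D4 v3=F4 (m3)
bar 8: v0=C3 v1=C4 v2=E4 v3=G4 (P5)
  R5 @ bar0.0: opens on M3
  R1 @ bar1.0: C4/G4 P5 -> G3/D4 P5 similar
  R2 @ bar1.0: C4/E4 M3 -> G3/D4 P5 similar
  R2 @ bar1.0: E4/G4 m3 -> D4/D4 P1 similar
  R4 @ bar1.0: E3/D4 m7 untreated
  R4 @ bar1.0: E3/D4 m7 untreated
  R1 @ bar2.0: G3/D4 P5 -> A3/E4 P5 similar
  R2 @ bar2.0: E3/D4 m7 -> C3/G3 P5 similar
  R3 @ bar2.0: A3 above G3
  R3 @ bar2.1: A3 above G3
  R3 @ bar2.2: A3 above G3
  R3 @ bar2.3: A3 above G3
  R1 @ bar3.0: C3/G3 P5 -> D3/A3 P5 similar
  R1 @ bar3.0: A3/E4 P5 -> F3/C4 P5 similar
  R4 @ bar3.0: D3/C4 m7 untreated
  R4 @ bar4.0: F3/E4 M7 untreated
  R4 @ bar4.0: F3/G4 M2 untreated
  R2 @ bar5.0: F3/D4 M6 -> G3/G4 P8 similar
  R2 @ bar5.0: F3/E4 M7 -> G3/G4 P8 similar
  R2 @ bar5.0: F3/G4 M2 -> G3/D5 P5 similar
  R2 @ bar5.0: D4/E4 M2 -> G4/G4 P1 similar
  R2 @ bar5.0: D4/G4 P4 -> G4/D5 P5 similar
  R2 @ bar5.0: E4/G4 m3 -> G4/D5 P5 similar
  R1 @ bar6.0: G3/G4 P8 -> E3/E4 P8 similar
  R1 @ bar6.0: G3/G4 P8 -> E3/E4 P8 similar
  R1 @ bar6.0: G4/G4 P1 -> E4/E4 P1 similar
  R4 @ bar6.0: E3/F4 m2 untreated
  R1 @ bar7.0: E3/E4 P8 -> D3/D4 P8 similar
  R8 @ bar7.0: penult P8 not 3rd/6th
  R2 @ bar8.0: B3/F4 TT -> C4/G4 P5 similar
  R6 @ bar8.3: closes on M3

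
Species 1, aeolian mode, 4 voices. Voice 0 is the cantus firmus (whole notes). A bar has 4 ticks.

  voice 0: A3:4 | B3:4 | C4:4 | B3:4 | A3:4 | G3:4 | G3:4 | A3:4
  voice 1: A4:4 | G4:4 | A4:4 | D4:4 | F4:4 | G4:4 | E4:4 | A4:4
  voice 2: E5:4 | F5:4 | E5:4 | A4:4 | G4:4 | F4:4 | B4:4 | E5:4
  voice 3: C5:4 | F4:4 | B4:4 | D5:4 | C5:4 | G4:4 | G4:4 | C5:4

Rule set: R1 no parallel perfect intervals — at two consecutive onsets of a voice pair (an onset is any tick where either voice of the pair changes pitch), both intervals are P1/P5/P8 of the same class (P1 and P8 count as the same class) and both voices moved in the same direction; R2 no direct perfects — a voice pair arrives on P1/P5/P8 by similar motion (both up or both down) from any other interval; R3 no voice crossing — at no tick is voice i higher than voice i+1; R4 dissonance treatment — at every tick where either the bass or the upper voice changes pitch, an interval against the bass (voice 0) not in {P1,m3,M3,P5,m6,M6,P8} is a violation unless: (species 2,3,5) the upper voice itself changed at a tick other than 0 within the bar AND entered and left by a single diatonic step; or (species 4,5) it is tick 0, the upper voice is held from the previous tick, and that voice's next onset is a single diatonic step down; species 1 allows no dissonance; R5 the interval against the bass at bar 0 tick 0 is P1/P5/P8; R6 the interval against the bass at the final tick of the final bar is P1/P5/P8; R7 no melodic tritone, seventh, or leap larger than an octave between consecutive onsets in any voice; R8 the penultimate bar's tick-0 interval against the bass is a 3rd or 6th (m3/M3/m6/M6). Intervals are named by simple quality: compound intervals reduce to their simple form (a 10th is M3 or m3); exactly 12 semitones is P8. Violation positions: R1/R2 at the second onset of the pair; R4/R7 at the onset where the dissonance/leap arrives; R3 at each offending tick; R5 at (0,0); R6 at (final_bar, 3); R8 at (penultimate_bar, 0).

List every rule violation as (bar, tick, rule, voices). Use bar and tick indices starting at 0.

bar 0: v0=A3 v1=A4 v2=E5 v3=C5 downbeat m3
bar 1: v0=B3 v1=G4 v2=F5 v3=F4 downbeat TT
bar 2: v0=C4 v1=A4 v2=E5 v3=B4 downbeat M7
bar 3: v0=B3 v1=D4 v2=A4 v3=D5 downbeat m3
bar 4: v0=A3 v1=F4 v2=G4 v3=C5 downbeat m3
bar 5: v0=G3 v1=G4 v2=F4 v3=G4 downbeat P8
bar 6: v0=G3 v1=E4 v2=B4 v3=G4 downbeat P8
bar 7: v0=A3 v1=A4 v2=E5 v3=C5 downbeat m3
  -> R3 @ bar 0 tick 0 v(2, 3): E5 above C5
  -> R5 @ bar 0 tick 0 v(0, 3): opens on m3
  -> R3 @ bar 0 tick 1 v(2, 3): E5 above C5
  -> R3 @ bar 0 tick 2 v(2, 3): E5 above C5
  -> R3 @ bar 0 tick 3 v(2, 3): E5 above C5
  -> R3 @ bar 1 tick 0 v(2, 3): F5 above F4
  -> R4 @ bar 1 tick 0 v(0, 2): B3/F5 TT untreated
  -> R4 @ bar 1 tick 0 v(0, 3): B3/F4 TT untreated
  -> R3 @ bar 1 tick 1 v(2, 3): F5 above F4
  -> R3 @ bar 1 tick 2 v(2, 3): F5 above F4
  -> R3 @ bar 1 tick 3 v(2, 3): F5 above F4
  -> R3 @ bar 2 tick 0 v(2, 3): E5 above B4
  -> R4 @ bar 2 tick 0 v(0, 3): C4/B4 M7 untreated
  -> R7 @ bar 2 tick 0 v(3,): F4->B4 leap 6st
  -> R3 @ bar 2 tick 1 v(2, 3): E5 above B4
  -> R3 @ bar 2 tick 2 v(2, 3): E5 above B4
  -> R3 @ bar 2 tick 3 v(2, 3): E5 above B4
  -> R1 @ bar 3 tick 0 v(1, 2): A4/E5 P5 -> D4/A4 P5 similar
  -> R4 @ bar 3 tick 0 v(0, 2): B3/A4 m7 untreated
  -> R4 @ bar 4 tick 0 v(0, 2): A3/G4 m7 untreated
  -> R2 @ bar 5 tick 0 v(0, 3): A3/C5 m3 -> G3/G4 P8 similar
  -> R3 @ bar 5 tick 0 v(1, 2): G4 above F4
  -> R4 @ bar 5 tick 0 v(0, 2): G3/F4 m7 untreated
  -> R3 @ bar 5 tick 1 v(1, 2): G4 above F4
  -> R3 @ bar 5 tick 2 v(1, 2): G4 above F4
  -> R3 @ bar 5 tick 3 v(1, 2): G4 above F4
  -> R3 @ bar 6 tick 0 v(2, 3): B4 above G4
  -> R7 @ bar 6 tick 0 v(2,): F4->B4 leap 6st
  -> R8 @ bar 6 tick 0 v(0, 3): penult P8 not 3rd/6th
  -> R3 @ bar 6 tick 1 v(2, 3): B4 above G4
  -> R3 @ bar 6 tick 2 v(2, 3): B4 above G4
  -> R3 @ bar 6 tick 3 v(2, 3): B4 above G4
  -> R1 @ bar 7 tick 0 v(1, 2): E4/B4 P5 -> A4/E5 P5 similar
  -> R2 @ bar 7 tick 0 v(0, 1): G3/E4 M6 -> A3/A4 P8 similar
  -> R2 @ bar 7 tick 0 v(0, 2): G3/B4 M3 -> A3/E5 P5 similar
  -> R3 @ bar 7 tick 0 v(2, 3): E5 above C5
  -> R3 @ bar 7 tick 1 v(2, 3): E5 above C5
  -> R3 @ bar 7 tick 2 v(2, 3): E5 above C5
  -> R3 @ bar 7 tick 3 v(2, 3): E5 above C5
  -> R6 @ bar 7 tick 3 v(0, 3): closes on m3

(0, 0, R3, (2, 3))
(0, 0, R5, (0, 3))
(0, 1, R3, (2, 3))
(0, 2, R3, (2, 3))
(0, 3, R3, (2, 3))
(1, 0, R3, (2, 3))
(1, 0, R4, (0, 2))
(1, 0, R4, (0, 3))
(1, 1, R3, (2, 3))
(1, 2, R3, (2, 3))
(1, 3, R3, (2, 3))
(2, 0, R3, (2, 3))
(2, 0, R4, (0, 3))
(2, 0, R7, (3,))
(2, 1, R3, (2, 3))
(2, 2, R3, (2, 3))
(2, 3, R3, (2, 3))
(3, 0, R1, (1, 2))
(3, 0, R4, (0, 2))
(4, 0, R4, (0, 2))
(5, 0, R2, (0, 3))
(5, 0, R3, (1, 2))
(5, 0, R4, (0, 2))
(5, 1, R3, (1, 2))
(5, 2, R3, (1, 2))
(5, 3, R3, (1, 2))
(6, 0, R3, (2, 3))
(6, 0, R7, (2,))
(6, 0, R8, (0, 3))
(6, 1, R3, (2, 3))
(6, 2, R3, (2, 3))
(6, 3, R3, (2, 3))
(7, 0, R1, (1, 2))
(7, 0, R2, (0, 1))
(7, 0, R2, (0, 2))
(7, 0, R3, (2, 3))
(7, 1, R3, (2, 3))
(7, 2, R3, (2, 3))
(7, 3, R3, (2, 3))
(7, 3, R6, (0, 3))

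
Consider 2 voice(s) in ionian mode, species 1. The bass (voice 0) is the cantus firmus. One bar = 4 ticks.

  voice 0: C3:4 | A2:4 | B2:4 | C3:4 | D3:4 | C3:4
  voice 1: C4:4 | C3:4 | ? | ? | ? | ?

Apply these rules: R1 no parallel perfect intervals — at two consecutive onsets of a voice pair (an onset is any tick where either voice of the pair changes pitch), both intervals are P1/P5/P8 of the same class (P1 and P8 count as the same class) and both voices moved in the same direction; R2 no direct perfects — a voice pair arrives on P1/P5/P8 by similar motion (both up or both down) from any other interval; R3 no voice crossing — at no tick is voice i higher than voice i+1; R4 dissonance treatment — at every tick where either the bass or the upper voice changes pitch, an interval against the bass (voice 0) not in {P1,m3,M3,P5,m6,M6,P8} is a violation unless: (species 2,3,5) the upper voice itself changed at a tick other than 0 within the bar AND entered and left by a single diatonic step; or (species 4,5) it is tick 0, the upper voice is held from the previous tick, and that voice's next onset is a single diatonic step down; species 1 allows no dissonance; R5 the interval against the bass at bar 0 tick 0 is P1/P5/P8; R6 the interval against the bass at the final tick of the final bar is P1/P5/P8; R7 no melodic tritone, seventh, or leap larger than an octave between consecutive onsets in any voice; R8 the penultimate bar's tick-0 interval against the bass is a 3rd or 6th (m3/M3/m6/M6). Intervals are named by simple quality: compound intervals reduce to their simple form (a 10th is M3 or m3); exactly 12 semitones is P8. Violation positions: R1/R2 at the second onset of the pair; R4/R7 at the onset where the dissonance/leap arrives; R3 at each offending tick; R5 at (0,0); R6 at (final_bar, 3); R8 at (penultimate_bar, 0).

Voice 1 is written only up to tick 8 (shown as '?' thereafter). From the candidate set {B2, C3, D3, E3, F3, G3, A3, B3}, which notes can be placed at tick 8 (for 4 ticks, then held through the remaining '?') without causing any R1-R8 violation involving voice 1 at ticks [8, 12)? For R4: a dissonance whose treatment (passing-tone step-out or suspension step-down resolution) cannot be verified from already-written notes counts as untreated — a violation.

B2: legal
C3: violates R4
D3: legal
E3: violates R4
F3: violates R4
G3: legal
A3: violates R4
B3: violates R2,R7

{B2, D3, G3}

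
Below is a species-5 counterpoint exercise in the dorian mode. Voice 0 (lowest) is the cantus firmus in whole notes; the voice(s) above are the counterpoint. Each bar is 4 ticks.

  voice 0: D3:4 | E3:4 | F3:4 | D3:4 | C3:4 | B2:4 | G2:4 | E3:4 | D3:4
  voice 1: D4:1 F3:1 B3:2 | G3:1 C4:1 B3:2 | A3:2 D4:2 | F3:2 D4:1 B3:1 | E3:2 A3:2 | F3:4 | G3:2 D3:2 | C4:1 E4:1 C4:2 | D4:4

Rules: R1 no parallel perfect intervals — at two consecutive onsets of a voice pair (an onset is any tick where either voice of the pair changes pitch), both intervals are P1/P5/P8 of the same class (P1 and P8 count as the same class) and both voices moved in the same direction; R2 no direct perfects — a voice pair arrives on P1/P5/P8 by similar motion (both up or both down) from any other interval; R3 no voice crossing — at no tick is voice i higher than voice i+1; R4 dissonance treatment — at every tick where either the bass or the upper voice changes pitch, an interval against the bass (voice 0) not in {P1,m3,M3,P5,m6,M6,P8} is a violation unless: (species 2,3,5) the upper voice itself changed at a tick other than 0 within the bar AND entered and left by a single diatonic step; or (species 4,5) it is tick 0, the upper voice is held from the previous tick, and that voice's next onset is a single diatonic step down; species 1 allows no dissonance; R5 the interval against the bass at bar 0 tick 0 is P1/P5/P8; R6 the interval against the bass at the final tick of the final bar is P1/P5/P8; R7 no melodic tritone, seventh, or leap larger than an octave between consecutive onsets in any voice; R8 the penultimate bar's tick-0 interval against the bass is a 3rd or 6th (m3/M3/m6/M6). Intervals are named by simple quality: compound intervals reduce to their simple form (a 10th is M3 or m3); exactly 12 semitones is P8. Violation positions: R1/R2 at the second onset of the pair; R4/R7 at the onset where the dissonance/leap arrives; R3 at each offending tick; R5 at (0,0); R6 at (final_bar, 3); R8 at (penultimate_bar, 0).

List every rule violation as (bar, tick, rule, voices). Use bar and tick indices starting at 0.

bar 0: v0=D3 v1=D4 downbeat P8
bar 1: v0=E3 v1=G3 downbeat m3
bar 2: v0=F3 v1=A3 downbeat M3
bar 3: v0=D3 v1=F3 downbeat m3
bar 4: v0=C3 v1=E3 downbeat M3
bar 5: v0=B2 v1=F3 downbeat TT
bar 6: v0=G2 v1=G3 downbeat P8
bar 7: v0=E3 v1=C4 downbeat m6
bar 8: v0=D3 v1=D4 downbeat P8
  -> R7 @ bar 0 tick 2 v(1,): F3->B3 leap 6st
  -> R4 @ bar 5 tick 0 v(0, 1): B2/F3 TT untreated
  -> R7 @ bar 7 tick 0 v(1,): D3->C4 leap 10st

(0, 2, R7, (1,))
(5, 0, R4, (0, 1))
(7, 0, R7, (1,))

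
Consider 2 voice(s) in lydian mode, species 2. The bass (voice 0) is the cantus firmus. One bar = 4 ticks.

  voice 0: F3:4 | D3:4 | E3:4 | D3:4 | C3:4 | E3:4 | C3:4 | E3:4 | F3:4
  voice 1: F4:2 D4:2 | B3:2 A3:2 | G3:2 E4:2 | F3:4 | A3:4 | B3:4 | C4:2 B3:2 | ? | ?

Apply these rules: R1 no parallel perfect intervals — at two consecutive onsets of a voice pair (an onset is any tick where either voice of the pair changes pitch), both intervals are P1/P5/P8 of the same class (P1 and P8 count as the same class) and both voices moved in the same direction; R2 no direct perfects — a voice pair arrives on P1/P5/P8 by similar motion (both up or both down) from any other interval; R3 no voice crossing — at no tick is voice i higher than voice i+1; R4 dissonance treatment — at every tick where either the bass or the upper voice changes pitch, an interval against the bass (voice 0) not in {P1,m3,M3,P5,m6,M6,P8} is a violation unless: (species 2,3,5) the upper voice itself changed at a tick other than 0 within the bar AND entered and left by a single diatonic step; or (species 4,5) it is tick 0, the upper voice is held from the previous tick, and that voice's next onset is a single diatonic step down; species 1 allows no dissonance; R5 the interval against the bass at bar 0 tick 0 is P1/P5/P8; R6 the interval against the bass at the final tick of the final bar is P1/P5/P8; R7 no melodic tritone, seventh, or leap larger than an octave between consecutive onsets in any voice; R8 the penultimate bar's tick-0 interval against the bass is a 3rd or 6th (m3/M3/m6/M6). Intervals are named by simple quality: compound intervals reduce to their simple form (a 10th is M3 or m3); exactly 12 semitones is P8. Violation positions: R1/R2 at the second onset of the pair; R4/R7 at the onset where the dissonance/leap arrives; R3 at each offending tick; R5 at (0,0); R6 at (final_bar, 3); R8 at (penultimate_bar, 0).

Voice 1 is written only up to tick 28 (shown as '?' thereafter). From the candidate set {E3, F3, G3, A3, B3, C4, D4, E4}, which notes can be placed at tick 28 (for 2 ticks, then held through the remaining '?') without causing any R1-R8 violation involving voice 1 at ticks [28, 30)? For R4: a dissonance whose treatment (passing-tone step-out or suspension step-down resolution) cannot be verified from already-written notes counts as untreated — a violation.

E3: violates R8
F3: violates R4,R7,R8
G3: legal
A3: violates R4,R8
B3: violates R8
C4: legal
D4: violates R4,R8
E4: violates R2,R8

{C4, G3}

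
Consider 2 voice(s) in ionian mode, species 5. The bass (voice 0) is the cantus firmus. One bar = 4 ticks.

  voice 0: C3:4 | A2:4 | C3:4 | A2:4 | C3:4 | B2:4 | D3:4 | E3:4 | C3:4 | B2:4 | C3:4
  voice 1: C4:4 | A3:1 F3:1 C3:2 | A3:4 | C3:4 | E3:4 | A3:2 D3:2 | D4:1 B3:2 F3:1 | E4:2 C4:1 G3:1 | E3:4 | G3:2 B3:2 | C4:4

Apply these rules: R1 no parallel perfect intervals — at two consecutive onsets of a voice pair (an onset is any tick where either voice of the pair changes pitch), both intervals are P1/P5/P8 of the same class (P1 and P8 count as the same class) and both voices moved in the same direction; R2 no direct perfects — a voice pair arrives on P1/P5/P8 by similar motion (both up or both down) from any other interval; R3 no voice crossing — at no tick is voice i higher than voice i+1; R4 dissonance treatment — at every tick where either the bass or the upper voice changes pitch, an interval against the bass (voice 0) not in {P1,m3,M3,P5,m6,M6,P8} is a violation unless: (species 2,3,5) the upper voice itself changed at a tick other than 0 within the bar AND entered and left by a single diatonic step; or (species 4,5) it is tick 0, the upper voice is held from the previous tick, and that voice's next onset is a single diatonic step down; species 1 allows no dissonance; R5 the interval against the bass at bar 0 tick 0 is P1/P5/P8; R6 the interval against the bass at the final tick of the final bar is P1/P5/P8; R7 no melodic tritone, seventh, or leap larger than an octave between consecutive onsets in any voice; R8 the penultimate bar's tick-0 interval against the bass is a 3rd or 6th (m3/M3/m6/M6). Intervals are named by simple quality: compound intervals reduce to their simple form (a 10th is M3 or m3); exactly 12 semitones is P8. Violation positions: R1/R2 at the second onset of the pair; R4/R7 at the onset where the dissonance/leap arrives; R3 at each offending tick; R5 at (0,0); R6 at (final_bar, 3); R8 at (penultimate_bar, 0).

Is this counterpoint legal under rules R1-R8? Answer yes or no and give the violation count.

bar 0: v0=C3 v1=C4 (P8)
bar 1: v0=A2 v1=A3 (P8)
bar 2: v0=C3 v1=A3 (M6)
bar 3: v0=A2 v1=C3 (m3)
bar 4: v0=C3 v1=E3 (M3)
bar 5: v0=B2 v1=A3 (m7)
bar 6: v0=D3 v1=D4 (P8)
bar 7: v0=E3 v1=E4 (P8)
bar 8: v0=C3 v1=E3 (M3)
bar 9: v0=B2 v1=G3 (m6)
bar 10: v0=C3 v1=C4 (P8)
  R1 @ bar1.0: C3/C4 P8 -> A2/A3 P8 similar
  R4 @ bar5.0: B2/A3 m7 untreated
  R2 @ bar6.0: B2/D3 m3 -> D3/D4 P8 similar
  R7 @ bar6.3: B3->F3 leap 6st
  R2 @ bar7.0: D3/F3 m3 -> E3/E4 P8 similar
  R7 @ bar7.0: F3->E4 leap 11st
  R1 @ bar10.0: B2/B3 P8 -> C3/C4 P8 similar

No (7 violations)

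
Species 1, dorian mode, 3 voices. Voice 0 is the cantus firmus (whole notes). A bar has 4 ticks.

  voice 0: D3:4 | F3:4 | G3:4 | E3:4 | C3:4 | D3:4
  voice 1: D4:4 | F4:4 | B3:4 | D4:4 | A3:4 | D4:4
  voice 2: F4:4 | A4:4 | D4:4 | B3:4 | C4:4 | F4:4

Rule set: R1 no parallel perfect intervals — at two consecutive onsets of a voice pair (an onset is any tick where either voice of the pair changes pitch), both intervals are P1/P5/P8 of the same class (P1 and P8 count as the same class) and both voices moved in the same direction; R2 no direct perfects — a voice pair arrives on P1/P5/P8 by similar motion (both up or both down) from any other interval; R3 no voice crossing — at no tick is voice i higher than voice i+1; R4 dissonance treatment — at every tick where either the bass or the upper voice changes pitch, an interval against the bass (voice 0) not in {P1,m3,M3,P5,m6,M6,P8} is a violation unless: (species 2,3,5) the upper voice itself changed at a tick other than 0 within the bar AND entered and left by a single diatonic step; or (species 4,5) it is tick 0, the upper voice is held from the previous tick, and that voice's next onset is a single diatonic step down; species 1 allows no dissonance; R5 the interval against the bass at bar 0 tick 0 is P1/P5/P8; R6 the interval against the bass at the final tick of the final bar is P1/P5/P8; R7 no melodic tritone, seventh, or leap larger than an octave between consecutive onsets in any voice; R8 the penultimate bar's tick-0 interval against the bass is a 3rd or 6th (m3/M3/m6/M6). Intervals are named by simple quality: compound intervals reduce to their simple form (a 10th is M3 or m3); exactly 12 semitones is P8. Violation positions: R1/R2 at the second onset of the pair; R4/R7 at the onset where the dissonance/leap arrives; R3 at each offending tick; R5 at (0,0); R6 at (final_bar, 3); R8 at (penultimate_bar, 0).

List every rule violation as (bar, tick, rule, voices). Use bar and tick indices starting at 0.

(0, 0, R5, (0, 2))
(1, 0, R1, (0, 1))
(2, 0, R7, (1,))
(3, 0, R1, (0, 2))
(3, 0, R3, (1, 2))
(3, 0, R4, (0, 1))
(3, 1, R3, (1, 2))
(3, 2, R3, (1, 2))
(3, 3, R3, (1, 2))
(4, 0, R8, (0, 2))
(5, 0, R2, (0, 1))
(5, 3, R6, (0, 2))

bar 0: v0=D3 v1=D4 v2=F4 downbeat m3
bar 1: v0=F3 v1=F4 v2=A4 downbeat M3
bar 2: v0=G3 v1=B3 v2=D4 downbeat P5
bar 3: v0=E3 v1=D4 v2=B3 downbeat P5
bar 4: v0=C3 v1=A3 v2=C4 downbeat P8
bar 5: v0=D3 v1=D4 v2=F4 downbeat m3
  -> R5 @ bar 0 tick 0 v(0, 2): opens on m3
  -> R1 @ bar 1 tick 0 v(0, 1): D3/D4 P8 -> F3/F4 P8 similar
  -> R7 @ bar 2 tick 0 v(1,): F4->B3 leap 6st
  -> R1 @ bar 3 tick 0 v(0, 2): G3/D4 P5 -> E3/B3 P5 similar
  -> R3 @ bar 3 tick 0 v(1, 2): D4 above B3
  -> R4 @ bar 3 tick 0 v(0, 1): E3/D4 m7 untreated
  -> R3 @ bar 3 tick 1 v(1, 2): D4 above B3
  -> R3 @ bar 3 tick 2 v(1, 2): D4 above B3
  -> R3 @ bar 3 tick 3 v(1, 2): D4 above B3
  -> R8 @ bar 4 tick 0 v(0, 2): penult P8 not 3rd/6th
  -> R2 @ bar 5 tick 0 v(0, 1): C3/A3 M6 -> D3/D4 P8 similar
  -> R6 @ bar 5 tick 3 v(0, 2): closes on m3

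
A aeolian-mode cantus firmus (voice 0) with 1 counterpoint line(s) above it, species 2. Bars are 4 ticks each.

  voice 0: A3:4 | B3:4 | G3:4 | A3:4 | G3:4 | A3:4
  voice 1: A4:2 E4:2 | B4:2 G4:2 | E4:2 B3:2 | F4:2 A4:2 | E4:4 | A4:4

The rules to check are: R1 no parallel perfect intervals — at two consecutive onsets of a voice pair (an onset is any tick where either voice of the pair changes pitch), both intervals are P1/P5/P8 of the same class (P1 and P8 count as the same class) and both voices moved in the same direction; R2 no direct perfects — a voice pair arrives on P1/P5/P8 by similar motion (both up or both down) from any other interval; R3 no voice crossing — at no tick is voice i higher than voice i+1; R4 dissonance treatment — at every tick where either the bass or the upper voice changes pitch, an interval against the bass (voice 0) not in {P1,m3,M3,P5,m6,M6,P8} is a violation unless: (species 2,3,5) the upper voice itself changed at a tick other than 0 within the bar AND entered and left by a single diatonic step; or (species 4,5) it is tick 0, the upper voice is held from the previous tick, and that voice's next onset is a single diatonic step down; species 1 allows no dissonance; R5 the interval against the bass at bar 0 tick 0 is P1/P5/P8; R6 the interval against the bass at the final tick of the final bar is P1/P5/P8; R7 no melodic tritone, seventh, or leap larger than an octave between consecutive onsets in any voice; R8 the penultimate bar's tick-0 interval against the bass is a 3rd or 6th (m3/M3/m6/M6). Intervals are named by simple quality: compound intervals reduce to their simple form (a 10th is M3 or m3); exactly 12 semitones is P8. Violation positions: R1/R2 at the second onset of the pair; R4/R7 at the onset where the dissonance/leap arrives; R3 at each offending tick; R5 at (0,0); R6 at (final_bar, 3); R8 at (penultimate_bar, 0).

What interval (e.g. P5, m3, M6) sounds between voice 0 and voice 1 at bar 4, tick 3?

voice 0=G3 voice 1=E4 -> M6

M6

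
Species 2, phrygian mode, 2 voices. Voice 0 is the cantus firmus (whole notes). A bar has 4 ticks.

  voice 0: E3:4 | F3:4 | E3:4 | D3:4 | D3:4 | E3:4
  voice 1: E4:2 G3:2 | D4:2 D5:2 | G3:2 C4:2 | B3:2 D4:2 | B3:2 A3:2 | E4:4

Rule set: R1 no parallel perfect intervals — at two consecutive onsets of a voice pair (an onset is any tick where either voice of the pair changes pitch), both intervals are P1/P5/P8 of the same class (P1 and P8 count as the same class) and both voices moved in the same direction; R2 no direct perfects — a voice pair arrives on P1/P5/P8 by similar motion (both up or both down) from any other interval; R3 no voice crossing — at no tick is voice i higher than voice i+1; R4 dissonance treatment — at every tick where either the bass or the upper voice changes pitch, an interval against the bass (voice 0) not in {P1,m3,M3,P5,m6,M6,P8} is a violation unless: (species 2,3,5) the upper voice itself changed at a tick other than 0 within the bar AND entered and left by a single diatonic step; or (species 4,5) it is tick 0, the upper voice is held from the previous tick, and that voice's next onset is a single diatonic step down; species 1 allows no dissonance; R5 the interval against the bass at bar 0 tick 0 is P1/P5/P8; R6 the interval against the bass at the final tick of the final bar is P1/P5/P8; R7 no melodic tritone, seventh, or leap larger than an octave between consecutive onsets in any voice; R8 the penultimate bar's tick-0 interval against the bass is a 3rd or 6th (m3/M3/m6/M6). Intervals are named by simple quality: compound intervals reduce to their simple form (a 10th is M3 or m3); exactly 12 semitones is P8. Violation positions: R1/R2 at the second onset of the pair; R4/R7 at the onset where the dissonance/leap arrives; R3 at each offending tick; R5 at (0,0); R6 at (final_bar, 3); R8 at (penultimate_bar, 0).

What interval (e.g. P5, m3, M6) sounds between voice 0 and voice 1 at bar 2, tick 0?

m3

voice 0=E3 voice 1=G3 -> m3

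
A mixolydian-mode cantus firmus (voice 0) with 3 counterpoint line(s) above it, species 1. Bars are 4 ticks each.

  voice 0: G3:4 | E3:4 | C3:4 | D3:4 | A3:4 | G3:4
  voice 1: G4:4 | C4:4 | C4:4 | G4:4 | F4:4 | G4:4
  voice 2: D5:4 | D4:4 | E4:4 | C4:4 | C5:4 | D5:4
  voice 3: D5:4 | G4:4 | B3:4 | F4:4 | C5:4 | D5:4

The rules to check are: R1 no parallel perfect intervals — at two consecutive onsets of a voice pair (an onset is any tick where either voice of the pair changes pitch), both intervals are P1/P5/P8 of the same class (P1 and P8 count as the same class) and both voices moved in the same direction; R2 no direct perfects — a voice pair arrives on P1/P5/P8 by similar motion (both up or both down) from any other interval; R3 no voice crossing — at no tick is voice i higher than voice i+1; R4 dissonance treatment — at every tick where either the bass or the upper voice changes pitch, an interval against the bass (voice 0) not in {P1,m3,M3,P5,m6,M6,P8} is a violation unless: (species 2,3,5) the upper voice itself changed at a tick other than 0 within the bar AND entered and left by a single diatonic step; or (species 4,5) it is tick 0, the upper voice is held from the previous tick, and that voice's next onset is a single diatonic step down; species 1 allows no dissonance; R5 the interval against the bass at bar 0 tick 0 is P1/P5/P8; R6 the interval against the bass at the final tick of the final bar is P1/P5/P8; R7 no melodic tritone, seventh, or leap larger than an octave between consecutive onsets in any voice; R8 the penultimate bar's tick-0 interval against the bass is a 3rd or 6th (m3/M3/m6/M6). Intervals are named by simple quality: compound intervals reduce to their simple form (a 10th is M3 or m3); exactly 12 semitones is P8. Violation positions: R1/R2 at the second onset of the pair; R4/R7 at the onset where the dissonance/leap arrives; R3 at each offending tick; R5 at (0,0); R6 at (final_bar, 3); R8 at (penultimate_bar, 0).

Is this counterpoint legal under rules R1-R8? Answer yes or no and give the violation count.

bar 0: v0=G3 v1=G4 v2=D5 v3=D5 (P5)
bar 1: v0=E3 v1=C4 v2=D4 v3=G4 (m3)
bar 2: v0=C3 v1=C4 v2=E4 v3=B3 (M7)
bar 3: v0=D3 v1=G4 v2=C4 v3=F4 (m3)
bar 4: v0=A3 v1=F4 v2=C5 v3=C5 (m3)
bar 5: v0=G3 v1=G4 v2=D5 v3=D5 (P5)
  R1 @ bar1.0: G4/D5 P5 -> C4/G4 P5 similar
  R4 @ bar1.0: E3/D4 m7 untreated
  R3 @ bar2.0: E4 above B3
  R4 @ bar2.0: C3/B3 M7 untreated
  R3 @ bar2.1: E4 above B3
  R3 @ bar2.2: E4 above B3
  R3 @ bar2.3: E4 above B3
  R3 @ bar3.0: G4 above C4
  R4 @ bar3.0: D3/G4 P4 untreated
  R4 @ bar3.0: D3/C4 m7 untreated
  R7 @ bar3.0: B3->F4 leap 6st
  R3 @ bar3.1: G4 above C4
  R3 @ bar3.2: G4 above C4
  R3 @ bar3.3: G4 above C4
  R2 @ bar4.0: C4/F4 P4 -> C5/C5 P1 similar
  R1 @ bar5.0: F4/C5 P5 -> G4/D5 P5 similar
  R1 @ bar5.0: F4/C5 P5 -> G4/D5 P5 similar
  R1 @ bar5.0: C5/C5 P1 -> D5/D5 P1 similar

No (18 violations)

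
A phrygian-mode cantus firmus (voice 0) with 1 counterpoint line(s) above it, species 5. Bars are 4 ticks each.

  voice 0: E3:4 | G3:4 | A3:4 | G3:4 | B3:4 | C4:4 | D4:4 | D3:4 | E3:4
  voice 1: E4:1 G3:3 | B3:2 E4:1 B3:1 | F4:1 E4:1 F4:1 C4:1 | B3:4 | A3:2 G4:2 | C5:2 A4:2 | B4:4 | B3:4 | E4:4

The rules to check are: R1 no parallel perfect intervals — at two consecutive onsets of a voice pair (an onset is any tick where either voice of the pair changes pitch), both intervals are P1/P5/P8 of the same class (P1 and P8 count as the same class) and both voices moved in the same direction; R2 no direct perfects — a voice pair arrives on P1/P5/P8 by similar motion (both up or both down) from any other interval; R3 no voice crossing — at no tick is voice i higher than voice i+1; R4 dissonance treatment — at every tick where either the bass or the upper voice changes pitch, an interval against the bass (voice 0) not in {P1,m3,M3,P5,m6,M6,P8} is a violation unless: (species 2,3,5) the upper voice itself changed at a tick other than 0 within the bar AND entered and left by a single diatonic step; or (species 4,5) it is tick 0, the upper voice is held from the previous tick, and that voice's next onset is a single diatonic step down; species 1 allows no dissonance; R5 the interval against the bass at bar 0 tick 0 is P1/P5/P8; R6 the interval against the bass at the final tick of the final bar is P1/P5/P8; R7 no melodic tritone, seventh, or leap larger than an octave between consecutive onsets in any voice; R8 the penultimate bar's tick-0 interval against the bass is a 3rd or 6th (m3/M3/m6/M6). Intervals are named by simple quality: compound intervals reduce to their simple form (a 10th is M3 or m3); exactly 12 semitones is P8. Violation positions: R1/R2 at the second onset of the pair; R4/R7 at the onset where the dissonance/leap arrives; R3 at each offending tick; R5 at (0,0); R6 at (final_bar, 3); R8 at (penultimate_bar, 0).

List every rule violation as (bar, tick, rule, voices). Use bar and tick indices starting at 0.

(2, 0, R7, (1,))
(4, 0, R3, (0, 1))
(4, 0, R4, (0, 1))
(4, 1, R3, (0, 1))
(4, 2, R7, (1,))
(5, 0, R2, (0, 1))
(8, 0, R2, (0, 1))

bar 0: v0=E3 v1=E4 downbeat P8
bar 1: v0=G3 v1=B3 downbeat M3
bar 2: v0=A3 v1=F4 downbeat m6
bar 3: v0=G3 v1=B3 downbeat M3
bar 4: v0=B3 v1=A3 downbeat M2
bar 5: v0=C4 v1=C5 downbeat P8
bar 6: v0=D4 v1=B4 downbeat M6
bar 7: v0=D3 v1=B3 downbeat M6
bar 8: v0=E3 v1=E4 downbeat P8
  -> R7 @ bar 2 tick 0 v(1,): B3->F4 leap 6st
  -> R3 @ bar 4 tick 0 v(0, 1): B3 above A3
  -> R4 @ bar 4 tick 0 v(0, 1): B3/A3 M2 untreated
  -> R3 @ bar 4 tick 1 v(0, 1): B3 above A3
  -> R7 @ bar 4 tick 2 v(1,): A3->G4 leap 10st
  -> R2 @ bar 5 tick 0 v(0, 1): B3/G4 m6 -> C4/C5 P8 similar
  -> R2 @ bar 8 tick 0 v(0, 1): D3/B3 M6 -> E3/E4 P8 similar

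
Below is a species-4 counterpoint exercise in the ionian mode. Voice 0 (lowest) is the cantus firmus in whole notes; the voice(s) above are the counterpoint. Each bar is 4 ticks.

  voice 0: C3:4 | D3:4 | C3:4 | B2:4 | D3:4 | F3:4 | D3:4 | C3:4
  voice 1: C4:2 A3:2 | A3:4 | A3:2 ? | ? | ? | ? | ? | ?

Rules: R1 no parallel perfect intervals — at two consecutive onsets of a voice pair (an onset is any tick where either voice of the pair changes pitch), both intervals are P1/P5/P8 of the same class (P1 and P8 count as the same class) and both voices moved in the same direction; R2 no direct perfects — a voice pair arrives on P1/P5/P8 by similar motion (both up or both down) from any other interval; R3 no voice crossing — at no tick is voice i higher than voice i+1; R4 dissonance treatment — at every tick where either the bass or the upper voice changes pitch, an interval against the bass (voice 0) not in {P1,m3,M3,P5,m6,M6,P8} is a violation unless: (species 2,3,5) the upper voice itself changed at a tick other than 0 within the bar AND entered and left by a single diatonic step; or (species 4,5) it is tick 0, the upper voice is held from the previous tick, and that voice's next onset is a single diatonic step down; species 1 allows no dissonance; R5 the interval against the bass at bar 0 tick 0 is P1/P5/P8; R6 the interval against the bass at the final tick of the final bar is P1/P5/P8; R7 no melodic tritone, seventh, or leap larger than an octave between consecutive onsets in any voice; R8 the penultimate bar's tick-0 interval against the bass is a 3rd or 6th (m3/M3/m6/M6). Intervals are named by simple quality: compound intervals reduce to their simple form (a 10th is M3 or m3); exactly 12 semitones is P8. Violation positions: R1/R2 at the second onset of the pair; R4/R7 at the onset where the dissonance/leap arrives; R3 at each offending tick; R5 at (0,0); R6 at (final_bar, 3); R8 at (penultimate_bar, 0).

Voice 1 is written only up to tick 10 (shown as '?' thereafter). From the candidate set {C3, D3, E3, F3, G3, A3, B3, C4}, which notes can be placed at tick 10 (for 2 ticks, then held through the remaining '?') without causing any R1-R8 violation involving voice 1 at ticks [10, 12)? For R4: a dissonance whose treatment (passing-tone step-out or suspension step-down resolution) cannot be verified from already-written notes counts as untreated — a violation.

{A3, C3, C4, E3, G3}

C3: legal
D3: violates R4
E3: legal
F3: violates R4
G3: legal
A3: legal
B3: violates R4
C4: legal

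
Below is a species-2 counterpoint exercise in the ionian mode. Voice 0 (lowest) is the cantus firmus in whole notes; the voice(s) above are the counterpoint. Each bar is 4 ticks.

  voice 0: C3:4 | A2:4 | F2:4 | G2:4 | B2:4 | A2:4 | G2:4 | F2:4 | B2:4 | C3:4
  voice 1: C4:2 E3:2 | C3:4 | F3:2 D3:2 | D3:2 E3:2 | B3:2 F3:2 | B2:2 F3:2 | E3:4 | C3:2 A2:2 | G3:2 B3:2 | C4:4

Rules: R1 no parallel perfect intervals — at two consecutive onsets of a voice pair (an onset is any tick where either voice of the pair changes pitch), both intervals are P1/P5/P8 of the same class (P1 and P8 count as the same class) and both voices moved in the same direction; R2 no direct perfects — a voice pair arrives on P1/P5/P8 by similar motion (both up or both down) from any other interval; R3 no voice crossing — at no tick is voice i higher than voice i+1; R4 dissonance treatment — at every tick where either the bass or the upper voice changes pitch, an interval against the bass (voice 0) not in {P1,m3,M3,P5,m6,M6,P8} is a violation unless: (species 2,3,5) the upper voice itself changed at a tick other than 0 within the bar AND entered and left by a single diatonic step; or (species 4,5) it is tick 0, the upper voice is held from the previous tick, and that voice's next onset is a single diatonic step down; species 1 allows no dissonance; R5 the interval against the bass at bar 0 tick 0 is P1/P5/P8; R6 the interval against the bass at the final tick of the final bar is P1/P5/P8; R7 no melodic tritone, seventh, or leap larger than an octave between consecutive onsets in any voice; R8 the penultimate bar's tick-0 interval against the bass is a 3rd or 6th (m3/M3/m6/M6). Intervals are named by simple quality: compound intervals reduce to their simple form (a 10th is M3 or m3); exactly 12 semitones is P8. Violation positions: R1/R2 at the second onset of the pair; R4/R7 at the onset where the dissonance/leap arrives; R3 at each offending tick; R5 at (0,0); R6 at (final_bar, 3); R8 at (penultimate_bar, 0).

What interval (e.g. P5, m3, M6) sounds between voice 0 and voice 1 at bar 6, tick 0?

voice 0=G2 voice 1=E3 -> M6

M6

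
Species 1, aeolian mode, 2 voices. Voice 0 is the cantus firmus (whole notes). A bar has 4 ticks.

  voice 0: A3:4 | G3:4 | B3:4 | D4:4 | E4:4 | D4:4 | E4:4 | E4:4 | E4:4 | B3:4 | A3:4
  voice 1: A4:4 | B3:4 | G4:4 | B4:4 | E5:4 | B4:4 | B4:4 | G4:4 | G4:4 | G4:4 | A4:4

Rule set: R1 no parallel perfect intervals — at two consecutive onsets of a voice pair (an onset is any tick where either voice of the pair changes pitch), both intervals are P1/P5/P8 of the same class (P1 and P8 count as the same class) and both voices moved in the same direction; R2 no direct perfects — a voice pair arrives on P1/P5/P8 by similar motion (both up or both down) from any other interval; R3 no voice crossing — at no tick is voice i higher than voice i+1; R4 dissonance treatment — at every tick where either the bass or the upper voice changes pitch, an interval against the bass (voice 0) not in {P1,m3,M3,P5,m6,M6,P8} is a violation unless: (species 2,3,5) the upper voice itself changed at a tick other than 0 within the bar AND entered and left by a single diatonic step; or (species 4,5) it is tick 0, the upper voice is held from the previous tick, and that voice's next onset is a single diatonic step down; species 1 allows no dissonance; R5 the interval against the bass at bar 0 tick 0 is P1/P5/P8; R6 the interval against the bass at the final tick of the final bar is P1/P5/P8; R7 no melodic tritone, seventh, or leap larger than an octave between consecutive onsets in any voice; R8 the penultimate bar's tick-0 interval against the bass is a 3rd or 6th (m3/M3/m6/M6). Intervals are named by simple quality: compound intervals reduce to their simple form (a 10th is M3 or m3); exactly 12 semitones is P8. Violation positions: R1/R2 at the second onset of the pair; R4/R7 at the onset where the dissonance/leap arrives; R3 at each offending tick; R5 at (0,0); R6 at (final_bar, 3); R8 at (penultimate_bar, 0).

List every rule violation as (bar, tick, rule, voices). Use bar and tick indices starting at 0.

(1, 0, R7, (1,))
(4, 0, R2, (0, 1))

bar 0: v0=A3 v1=A4 downbeat P8
bar 1: v0=G3 v1=B3 downbeat M3
bar 2: v0=B3 v1=G4 downbeat m6
bar 3: v0=D4 v1=B4 downbeat M6
bar 4: v0=E4 v1=E5 downbeat P8
bar 5: v0=D4 v1=B4 downbeat M6
bar 6: v0=E4 v1=B4 downbeat P5
bar 7: v0=E4 v1=G4 downbeat m3
bar 8: v0=E4 v1=G4 downbeat m3
bar 9: v0=B3 v1=G4 downbeat m6
bar 10: v0=A3 v1=A4 downbeat P8
  -> R7 @ bar 1 tick 0 v(1,): A4->B3 leap 10st
  -> R2 @ bar 4 tick 0 v(0, 1): D4/B4 M6 -> E4/E5 P8 similar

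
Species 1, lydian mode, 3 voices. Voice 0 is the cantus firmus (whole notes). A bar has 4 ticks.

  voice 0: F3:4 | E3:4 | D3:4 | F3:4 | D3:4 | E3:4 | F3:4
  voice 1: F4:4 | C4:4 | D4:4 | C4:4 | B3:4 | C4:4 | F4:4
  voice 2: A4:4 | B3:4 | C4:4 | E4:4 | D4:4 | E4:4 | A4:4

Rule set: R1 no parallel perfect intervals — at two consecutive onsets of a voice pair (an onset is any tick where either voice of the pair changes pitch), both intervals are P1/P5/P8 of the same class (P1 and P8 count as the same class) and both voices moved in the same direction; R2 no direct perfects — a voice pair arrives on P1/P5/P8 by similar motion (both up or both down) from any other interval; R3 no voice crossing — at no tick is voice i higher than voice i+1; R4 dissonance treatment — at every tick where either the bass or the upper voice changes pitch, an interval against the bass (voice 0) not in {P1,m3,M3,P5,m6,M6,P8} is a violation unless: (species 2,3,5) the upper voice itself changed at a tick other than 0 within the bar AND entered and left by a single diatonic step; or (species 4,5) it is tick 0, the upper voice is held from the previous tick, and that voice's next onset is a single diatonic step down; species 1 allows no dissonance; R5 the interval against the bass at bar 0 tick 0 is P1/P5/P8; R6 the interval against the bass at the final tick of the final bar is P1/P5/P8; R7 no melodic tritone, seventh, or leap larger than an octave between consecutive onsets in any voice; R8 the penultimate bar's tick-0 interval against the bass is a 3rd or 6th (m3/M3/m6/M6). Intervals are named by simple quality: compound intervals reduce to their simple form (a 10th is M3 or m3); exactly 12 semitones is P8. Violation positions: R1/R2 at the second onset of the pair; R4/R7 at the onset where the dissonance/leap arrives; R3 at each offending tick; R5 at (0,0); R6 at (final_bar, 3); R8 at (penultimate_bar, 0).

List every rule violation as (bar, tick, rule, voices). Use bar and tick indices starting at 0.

(0, 0, R5, (0, 2))
(1, 0, R2, (0, 2))
(1, 0, R3, (1, 2))
(1, 0, R7, (2,))
(1, 1, R3, (1, 2))
(1, 2, R3, (1, 2))
(1, 3, R3, (1, 2))
(2, 0, R3, (1, 2))
(2, 0, R4, (0, 2))
(2, 1, R3, (1, 2))
(2, 2, R3, (1, 2))
(2, 3, R3, (1, 2))
(3, 0, R4, (0, 2))
(4, 0, R2, (0, 2))
(5, 0, R1, (0, 2))
(5, 0, R8, (0, 2))
(6, 0, R2, (0, 1))
(6, 3, R6, (0, 2))

bar 0: v0=F3 v1=F4 v2=A4 downbeat M3
bar 1: v0=E3 v1=C4 v2=B3 downbeat P5
bar 2: v0=D3 v1=D4 v2=C4 downbeat m7
bar 3: v0=F3 v1=C4 v2=E4 downbeat M7
bar 4: v0=D3 v1=B3 v2=D4 downbeat P8
bar 5: v0=E3 v1=C4 v2=E4 downbeat P8
bar 6: v0=F3 v1=F4 v2=A4 downbeat M3
  -> R5 @ bar 0 tick 0 v(0, 2): opens on M3
  -> R2 @ bar 1 tick 0 v(0, 2): F3/A4 M3 -> E3/B3 P5 similar
  -> R3 @ bar 1 tick 0 v(1, 2): C4 above B3
  -> R7 @ bar 1 tick 0 v(2,): A4->B3 leap 10st
  -> R3 @ bar 1 tick 1 v(1, 2): C4 above B3
  -> R3 @ bar 1 tick 2 v(1, 2): C4 above B3
  -> R3 @ bar 1 tick 3 v(1, 2): C4 above B3
  -> R3 @ bar 2 tick 0 v(1, 2): D4 above C4
  -> R4 @ bar 2 tick 0 v(0, 2): D3/C4 m7 untreated
  -> R3 @ bar 2 tick 1 v(1, 2): D4 above C4
  -> R3 @ bar 2 tick 2 v(1, 2): D4 above C4
  -> R3 @ bar 2 tick 3 v(1, 2): D4 above C4
  -> R4 @ bar 3 tick 0 v(0, 2): F3/E4 M7 untreated
  -> R2 @ bar 4 tick 0 v(0, 2): F3/E4 M7 -> D3/D4 P8 similar
  -> R1 @ bar 5 tick 0 v(0, 2): D3/D4 P8 -> E3/E4 P8 similar
  -> R8 @ bar 5 tick 0 v(0, 2): penult P8 not 3rd/6th
  -> R2 @ bar 6 tick 0 v(0, 1): E3/C4 m6 -> F3/F4 P8 similar
  -> R6 @ bar 6 tick 3 v(0, 2): closes on M3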